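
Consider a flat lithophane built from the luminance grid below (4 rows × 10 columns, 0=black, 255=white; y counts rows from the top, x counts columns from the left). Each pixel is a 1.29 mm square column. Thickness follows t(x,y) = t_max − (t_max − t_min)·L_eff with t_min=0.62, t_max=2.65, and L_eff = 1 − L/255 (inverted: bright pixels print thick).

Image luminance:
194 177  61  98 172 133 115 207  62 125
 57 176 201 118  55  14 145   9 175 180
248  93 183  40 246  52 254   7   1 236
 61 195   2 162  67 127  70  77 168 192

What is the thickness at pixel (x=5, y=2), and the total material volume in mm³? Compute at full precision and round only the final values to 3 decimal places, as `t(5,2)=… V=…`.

t(5,2)=1.034 V=106.911

span = t_max - t_min = 2.65 - 0.62 = 2.030
L(5,2) = 52, L_eff = 1 - 52/255 = 0.796078 (inverted)
t(5,2) = 2.65 - 2.030·0.796078 = 1.034
Σt over all 4·10 pixels = 327653/5100 ≈ 64.2456863
V = pitch²·Σt = 1.29²·327653/5100 = 106.911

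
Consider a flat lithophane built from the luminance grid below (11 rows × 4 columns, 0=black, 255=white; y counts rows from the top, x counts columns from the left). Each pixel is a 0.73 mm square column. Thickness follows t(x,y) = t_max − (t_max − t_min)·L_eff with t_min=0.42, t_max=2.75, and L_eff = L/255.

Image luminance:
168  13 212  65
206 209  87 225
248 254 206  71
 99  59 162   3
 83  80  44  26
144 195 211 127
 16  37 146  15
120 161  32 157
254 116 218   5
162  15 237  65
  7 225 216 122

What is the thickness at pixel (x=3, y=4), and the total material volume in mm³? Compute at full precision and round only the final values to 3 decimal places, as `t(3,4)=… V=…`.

span = t_max - t_min = 2.75 - 0.42 = 2.330
L(3,4) = 26, L_eff = 26/255 = 0.101961
t(3,4) = 2.75 - 2.330·0.101961 = 2.512
Σt over all 11·4 pixels = 599547/8500 ≈ 70.5349412
V = pitch²·Σt = 0.73²·599547/8500 = 37.588

t(3,4)=2.512 V=37.588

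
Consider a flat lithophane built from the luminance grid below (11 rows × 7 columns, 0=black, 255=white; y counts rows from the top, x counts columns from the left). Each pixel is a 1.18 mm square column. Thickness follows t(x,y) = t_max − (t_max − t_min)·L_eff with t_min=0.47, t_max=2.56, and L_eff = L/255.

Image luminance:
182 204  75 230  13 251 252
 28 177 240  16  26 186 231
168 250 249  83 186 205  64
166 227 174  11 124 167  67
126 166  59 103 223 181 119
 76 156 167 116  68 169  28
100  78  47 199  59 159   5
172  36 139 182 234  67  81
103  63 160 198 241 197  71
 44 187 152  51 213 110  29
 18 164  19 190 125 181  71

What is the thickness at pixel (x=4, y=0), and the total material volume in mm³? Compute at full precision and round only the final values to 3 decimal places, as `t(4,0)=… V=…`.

span = t_max - t_min = 2.56 - 0.47 = 2.090
L(4,0) = 13, L_eff = 13/255 = 0.050980
t(4,0) = 2.56 - 2.090·0.050980 = 2.453
Σt over all 11·7 pixels = 1452187/12750 ≈ 113.8970196
V = pitch²·Σt = 1.18²·1452187/12750 = 158.590

t(4,0)=2.453 V=158.590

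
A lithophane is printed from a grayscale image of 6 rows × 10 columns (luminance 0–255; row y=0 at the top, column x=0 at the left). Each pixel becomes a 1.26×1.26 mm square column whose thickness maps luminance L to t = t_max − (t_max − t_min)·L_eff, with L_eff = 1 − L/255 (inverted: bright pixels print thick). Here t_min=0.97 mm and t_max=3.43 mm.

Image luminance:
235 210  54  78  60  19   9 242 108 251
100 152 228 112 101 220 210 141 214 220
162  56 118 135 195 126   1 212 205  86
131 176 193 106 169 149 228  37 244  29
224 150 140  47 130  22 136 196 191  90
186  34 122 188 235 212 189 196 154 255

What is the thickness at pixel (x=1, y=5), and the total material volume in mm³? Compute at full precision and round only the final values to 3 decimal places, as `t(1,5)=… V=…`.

span = t_max - t_min = 3.43 - 0.97 = 2.460
L(1,5) = 34, L_eff = 1 - 34/255 = 0.866667 (inverted)
t(1,5) = 3.43 - 2.460·0.866667 = 1.298
Σt over all 6·10 pixels = 608929/4250 ≈ 143.2774118
V = pitch²·Σt = 1.26²·608929/4250 = 227.467

t(1,5)=1.298 V=227.467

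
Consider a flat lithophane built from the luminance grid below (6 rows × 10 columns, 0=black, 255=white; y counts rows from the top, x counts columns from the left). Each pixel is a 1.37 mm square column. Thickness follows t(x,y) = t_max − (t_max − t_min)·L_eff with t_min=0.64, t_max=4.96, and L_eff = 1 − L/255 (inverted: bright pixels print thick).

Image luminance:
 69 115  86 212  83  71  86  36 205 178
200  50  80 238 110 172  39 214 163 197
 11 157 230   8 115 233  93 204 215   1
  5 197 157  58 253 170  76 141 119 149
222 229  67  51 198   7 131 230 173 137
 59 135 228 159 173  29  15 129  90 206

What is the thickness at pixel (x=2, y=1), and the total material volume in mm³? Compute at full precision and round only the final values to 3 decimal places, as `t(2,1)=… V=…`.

t(2,1)=1.995 V=322.124

span = t_max - t_min = 4.96 - 0.64 = 4.320
L(2,1) = 80, L_eff = 1 - 80/255 = 0.686275 (inverted)
t(2,1) = 4.96 - 4.320·0.686275 = 1.995
Σt over all 6·10 pixels = 364704/2125 ≈ 171.6254118
V = pitch²·Σt = 1.37²·364704/2125 = 322.124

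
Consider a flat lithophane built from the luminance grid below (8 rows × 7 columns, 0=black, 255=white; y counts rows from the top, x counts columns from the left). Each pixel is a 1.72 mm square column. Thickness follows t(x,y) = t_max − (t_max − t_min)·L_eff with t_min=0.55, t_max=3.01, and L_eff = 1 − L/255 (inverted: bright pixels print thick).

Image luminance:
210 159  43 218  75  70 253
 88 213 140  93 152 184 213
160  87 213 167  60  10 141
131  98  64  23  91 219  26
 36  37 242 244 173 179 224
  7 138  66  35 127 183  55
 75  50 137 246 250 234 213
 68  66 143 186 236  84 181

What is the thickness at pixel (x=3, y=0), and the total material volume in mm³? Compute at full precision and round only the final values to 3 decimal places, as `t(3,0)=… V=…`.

span = t_max - t_min = 3.01 - 0.55 = 2.460
L(3,0) = 218, L_eff = 1 - 218/255 = 0.145098 (inverted)
t(3,0) = 3.01 - 2.460·0.145098 = 2.653
Σt over all 8·7 pixels = 219528/2125 ≈ 103.3072941
V = pitch²·Σt = 1.72²·219528/2125 = 305.624

t(3,0)=2.653 V=305.624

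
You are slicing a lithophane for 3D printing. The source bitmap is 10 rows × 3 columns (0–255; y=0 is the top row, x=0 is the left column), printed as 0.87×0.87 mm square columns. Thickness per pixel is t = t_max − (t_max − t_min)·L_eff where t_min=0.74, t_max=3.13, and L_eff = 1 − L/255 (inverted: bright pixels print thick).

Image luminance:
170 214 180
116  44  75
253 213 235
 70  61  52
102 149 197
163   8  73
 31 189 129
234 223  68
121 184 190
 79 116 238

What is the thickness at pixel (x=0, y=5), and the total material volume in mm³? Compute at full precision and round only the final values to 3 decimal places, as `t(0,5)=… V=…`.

span = t_max - t_min = 3.13 - 0.74 = 2.390
L(0,5) = 163, L_eff = 1 - 163/255 = 0.360784 (inverted)
t(0,5) = 3.13 - 2.390·0.360784 = 2.268
Σt over all 10·3 pixels = 1564403/25500 ≈ 61.3491373
V = pitch²·Σt = 0.87²·1564403/25500 = 46.435

t(0,5)=2.268 V=46.435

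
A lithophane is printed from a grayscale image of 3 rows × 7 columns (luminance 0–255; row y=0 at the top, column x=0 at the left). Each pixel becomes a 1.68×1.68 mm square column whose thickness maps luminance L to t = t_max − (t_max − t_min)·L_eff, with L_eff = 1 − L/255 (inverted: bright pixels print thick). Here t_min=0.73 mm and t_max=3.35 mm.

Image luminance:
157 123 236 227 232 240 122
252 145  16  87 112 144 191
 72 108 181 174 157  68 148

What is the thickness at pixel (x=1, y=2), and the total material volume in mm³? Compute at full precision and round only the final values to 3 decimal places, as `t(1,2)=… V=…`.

t(1,2)=1.840 V=135.831

span = t_max - t_min = 3.35 - 0.73 = 2.620
L(1,2) = 108, L_eff = 1 - 108/255 = 0.576471 (inverted)
t(1,2) = 3.35 - 2.620·0.576471 = 1.840
Σt over all 3·7 pixels = 409073/8500 ≈ 48.1262353
V = pitch²·Σt = 1.68²·409073/8500 = 135.831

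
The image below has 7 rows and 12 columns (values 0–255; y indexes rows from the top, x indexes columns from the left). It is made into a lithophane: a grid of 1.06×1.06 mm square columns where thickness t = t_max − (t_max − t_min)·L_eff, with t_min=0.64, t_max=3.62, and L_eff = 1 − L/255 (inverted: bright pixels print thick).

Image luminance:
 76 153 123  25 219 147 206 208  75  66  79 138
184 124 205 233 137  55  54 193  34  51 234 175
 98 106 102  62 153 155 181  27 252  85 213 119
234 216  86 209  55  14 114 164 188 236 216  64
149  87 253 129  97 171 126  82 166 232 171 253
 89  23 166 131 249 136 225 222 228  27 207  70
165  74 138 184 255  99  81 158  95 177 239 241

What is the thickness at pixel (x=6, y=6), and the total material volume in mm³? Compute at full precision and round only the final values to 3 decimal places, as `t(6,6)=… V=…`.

t(6,6)=1.587 V=219.785

span = t_max - t_min = 3.62 - 0.64 = 2.980
L(6,6) = 81, L_eff = 1 - 81/255 = 0.682353 (inverted)
t(6,6) = 3.62 - 2.980·0.682353 = 1.587
Σt over all 7·12 pixels = 195.608
V = pitch²·Σt = 1.06²·195.608 = 219.785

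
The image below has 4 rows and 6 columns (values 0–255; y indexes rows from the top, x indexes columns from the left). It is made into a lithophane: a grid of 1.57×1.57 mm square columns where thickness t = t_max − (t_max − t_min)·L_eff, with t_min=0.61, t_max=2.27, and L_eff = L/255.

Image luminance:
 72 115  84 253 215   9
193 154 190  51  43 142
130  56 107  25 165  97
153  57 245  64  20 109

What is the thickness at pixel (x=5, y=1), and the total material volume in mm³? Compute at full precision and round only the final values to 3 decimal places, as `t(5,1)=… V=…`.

t(5,1)=1.346 V=90.177

span = t_max - t_min = 2.27 - 0.61 = 1.660
L(5,1) = 142, L_eff = 142/255 = 0.556863
t(5,1) = 2.27 - 1.660·0.556863 = 1.346
Σt over all 4·6 pixels = 466453/12750 ≈ 36.5845490
V = pitch²·Σt = 1.57²·466453/12750 = 90.177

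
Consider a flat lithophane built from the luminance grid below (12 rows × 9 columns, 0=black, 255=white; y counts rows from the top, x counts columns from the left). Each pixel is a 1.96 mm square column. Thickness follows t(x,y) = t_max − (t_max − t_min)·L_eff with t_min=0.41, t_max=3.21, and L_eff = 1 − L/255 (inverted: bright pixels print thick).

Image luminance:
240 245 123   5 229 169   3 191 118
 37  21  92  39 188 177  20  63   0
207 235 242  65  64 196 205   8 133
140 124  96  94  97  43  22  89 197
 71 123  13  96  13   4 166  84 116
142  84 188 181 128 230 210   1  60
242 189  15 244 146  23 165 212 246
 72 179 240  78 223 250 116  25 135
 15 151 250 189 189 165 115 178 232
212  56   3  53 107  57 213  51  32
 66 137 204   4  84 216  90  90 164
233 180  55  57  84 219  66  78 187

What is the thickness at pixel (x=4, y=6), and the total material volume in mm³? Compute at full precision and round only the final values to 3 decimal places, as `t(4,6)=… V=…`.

span = t_max - t_min = 3.21 - 0.41 = 2.800
L(4,6) = 146, L_eff = 1 - 146/255 = 0.427451 (inverted)
t(4,6) = 3.21 - 2.800·0.427451 = 2.013
Σt over all 12·9 pixels = 244183/1275 ≈ 191.5160784
V = pitch²·Σt = 1.96²·244183/1275 = 735.728

t(4,6)=2.013 V=735.728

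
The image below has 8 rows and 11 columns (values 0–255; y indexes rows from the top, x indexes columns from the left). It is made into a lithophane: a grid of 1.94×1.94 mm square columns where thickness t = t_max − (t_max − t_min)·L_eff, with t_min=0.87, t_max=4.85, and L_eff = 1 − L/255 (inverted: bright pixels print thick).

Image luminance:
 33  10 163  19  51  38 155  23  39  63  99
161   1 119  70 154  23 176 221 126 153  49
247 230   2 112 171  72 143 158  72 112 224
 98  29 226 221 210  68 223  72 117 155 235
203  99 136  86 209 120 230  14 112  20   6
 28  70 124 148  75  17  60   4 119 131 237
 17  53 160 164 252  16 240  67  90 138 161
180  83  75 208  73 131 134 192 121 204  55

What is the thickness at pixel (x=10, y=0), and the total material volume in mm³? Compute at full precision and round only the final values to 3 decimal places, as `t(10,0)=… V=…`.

span = t_max - t_min = 4.85 - 0.87 = 3.980
L(10,0) = 99, L_eff = 1 - 99/255 = 0.611765 (inverted)
t(10,0) = 4.85 - 3.980·0.611765 = 2.415
Σt over all 8·11 pixels = 601387/2550 ≈ 235.8380392
V = pitch²·Σt = 1.94²·601387/2550 = 887.600

t(10,0)=2.415 V=887.600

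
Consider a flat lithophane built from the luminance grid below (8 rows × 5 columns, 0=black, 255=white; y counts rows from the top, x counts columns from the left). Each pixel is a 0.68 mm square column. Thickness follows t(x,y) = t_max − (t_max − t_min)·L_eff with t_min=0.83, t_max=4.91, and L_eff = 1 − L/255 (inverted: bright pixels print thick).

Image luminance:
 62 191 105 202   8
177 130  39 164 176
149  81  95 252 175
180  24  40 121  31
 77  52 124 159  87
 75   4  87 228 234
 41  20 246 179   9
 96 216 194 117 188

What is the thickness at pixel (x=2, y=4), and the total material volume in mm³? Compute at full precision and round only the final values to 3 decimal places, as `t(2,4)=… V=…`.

t(2,4)=2.814 V=51.123

span = t_max - t_min = 4.91 - 0.83 = 4.080
L(2,4) = 124, L_eff = 1 - 124/255 = 0.513725 (inverted)
t(2,4) = 4.91 - 4.080·0.513725 = 2.814
Σt over all 8·5 pixels = 110.56
V = pitch²·Σt = 0.68²·110.56 = 51.123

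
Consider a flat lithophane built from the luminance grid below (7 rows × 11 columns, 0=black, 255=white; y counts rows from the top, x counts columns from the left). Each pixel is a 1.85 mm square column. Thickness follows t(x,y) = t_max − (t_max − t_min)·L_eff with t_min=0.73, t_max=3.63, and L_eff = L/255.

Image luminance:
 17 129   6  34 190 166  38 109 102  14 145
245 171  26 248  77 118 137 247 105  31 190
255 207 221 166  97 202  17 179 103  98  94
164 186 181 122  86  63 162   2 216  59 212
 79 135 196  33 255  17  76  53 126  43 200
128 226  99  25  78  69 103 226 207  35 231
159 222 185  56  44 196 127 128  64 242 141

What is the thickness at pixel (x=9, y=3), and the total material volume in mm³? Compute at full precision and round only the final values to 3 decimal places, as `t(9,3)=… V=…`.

t(9,3)=2.959 V=573.586

span = t_max - t_min = 3.63 - 0.73 = 2.900
L(9,3) = 59, L_eff = 59/255 = 0.231373
t(9,3) = 3.63 - 2.900·0.231373 = 2.959
Σt over all 7·11 pixels = 854723/5100 ≈ 167.5927451
V = pitch²·Σt = 1.85²·854723/5100 = 573.586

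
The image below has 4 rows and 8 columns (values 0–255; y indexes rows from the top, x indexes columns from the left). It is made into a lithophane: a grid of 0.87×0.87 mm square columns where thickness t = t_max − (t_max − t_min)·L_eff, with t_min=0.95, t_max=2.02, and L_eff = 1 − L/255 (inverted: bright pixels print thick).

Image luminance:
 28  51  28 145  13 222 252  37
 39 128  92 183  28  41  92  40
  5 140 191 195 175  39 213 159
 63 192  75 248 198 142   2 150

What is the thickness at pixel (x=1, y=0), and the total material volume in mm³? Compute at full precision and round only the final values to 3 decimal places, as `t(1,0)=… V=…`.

t(1,0)=1.164 V=34.462

span = t_max - t_min = 2.02 - 0.95 = 1.070
L(1,0) = 51, L_eff = 1 - 51/255 = 0.800000 (inverted)
t(1,0) = 2.02 - 1.070·0.800000 = 1.164
Σt over all 4·8 pixels = 193507/4250 ≈ 45.5310588
V = pitch²·Σt = 0.87²·193507/4250 = 34.462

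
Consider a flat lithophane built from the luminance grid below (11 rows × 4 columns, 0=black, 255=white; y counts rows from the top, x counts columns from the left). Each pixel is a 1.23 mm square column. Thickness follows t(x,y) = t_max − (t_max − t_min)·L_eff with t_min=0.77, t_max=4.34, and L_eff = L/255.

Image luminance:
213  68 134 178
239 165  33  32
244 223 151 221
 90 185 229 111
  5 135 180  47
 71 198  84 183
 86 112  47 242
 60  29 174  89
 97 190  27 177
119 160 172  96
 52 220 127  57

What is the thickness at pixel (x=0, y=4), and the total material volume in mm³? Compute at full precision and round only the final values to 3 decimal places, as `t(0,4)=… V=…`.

span = t_max - t_min = 4.34 - 0.77 = 3.570
L(0,4) = 5, L_eff = 5/255 = 0.019608
t(0,4) = 4.34 - 3.570·0.019608 = 4.270
Σt over all 11·4 pixels = 110.432
V = pitch²·Σt = 1.23²·110.432 = 167.073

t(0,4)=4.270 V=167.073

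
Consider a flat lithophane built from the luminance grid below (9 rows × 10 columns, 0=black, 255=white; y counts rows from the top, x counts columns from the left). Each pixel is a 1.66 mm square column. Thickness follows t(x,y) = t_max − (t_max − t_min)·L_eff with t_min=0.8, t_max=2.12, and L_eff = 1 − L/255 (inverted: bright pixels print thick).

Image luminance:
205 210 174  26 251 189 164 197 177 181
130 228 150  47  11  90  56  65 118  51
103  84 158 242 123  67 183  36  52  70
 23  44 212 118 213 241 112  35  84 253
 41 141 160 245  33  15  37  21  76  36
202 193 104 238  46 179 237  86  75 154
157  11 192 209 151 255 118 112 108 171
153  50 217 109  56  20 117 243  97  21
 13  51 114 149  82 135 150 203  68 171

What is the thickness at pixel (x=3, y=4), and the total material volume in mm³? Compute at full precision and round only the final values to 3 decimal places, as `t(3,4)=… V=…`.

t(3,4)=2.068 V=358.092

span = t_max - t_min = 2.12 - 0.8 = 1.320
L(3,4) = 245, L_eff = 1 - 245/255 = 0.039216 (inverted)
t(3,4) = 2.12 - 1.320·0.039216 = 2.068
Σt over all 9·10 pixels = 55229/425 ≈ 129.9505882
V = pitch²·Σt = 1.66²·55229/425 = 358.092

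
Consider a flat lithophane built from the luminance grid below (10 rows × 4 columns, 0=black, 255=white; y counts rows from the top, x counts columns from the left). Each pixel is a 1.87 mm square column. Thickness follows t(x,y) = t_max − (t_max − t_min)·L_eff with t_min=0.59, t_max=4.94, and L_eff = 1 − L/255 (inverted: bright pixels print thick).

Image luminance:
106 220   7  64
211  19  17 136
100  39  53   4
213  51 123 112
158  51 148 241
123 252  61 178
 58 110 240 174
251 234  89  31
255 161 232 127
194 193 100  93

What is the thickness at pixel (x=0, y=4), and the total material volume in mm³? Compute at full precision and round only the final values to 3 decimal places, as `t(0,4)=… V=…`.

span = t_max - t_min = 4.94 - 0.59 = 4.350
L(0,4) = 158, L_eff = 1 - 158/255 = 0.380392 (inverted)
t(0,4) = 4.94 - 4.350·0.380392 = 3.285
Σt over all 10·4 pixels = 191761/1700 ≈ 112.8005882
V = pitch²·Σt = 1.87²·191761/1700 = 394.452

t(0,4)=3.285 V=394.452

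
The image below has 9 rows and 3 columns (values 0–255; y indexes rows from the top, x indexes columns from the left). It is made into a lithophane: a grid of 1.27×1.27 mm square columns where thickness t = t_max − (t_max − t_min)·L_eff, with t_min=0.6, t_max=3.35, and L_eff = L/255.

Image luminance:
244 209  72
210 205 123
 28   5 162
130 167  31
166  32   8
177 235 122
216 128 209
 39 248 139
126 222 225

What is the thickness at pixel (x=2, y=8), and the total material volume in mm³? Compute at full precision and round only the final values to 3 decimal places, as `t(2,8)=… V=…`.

t(2,8)=0.924 V=78.433

span = t_max - t_min = 3.35 - 0.6 = 2.750
L(2,8) = 225, L_eff = 225/255 = 0.882353
t(2,8) = 3.35 - 2.750·0.882353 = 0.924
Σt over all 9·3 pixels = 49601/1020 ≈ 48.6284314
V = pitch²·Σt = 1.27²·49601/1020 = 78.433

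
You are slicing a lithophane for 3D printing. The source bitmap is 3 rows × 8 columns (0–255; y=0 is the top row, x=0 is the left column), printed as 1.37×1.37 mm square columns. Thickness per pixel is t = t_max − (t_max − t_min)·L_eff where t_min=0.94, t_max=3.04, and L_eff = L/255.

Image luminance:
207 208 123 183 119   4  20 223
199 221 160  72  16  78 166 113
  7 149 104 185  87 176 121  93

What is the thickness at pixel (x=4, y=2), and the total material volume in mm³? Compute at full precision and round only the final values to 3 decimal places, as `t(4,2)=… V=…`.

t(4,2)=2.324 V=90.043

span = t_max - t_min = 3.04 - 0.94 = 2.100
L(4,2) = 87, L_eff = 87/255 = 0.341176
t(4,2) = 3.04 - 2.100·0.341176 = 2.324
Σt over all 3·8 pixels = 20389/425 ≈ 47.9741176
V = pitch²·Σt = 1.37²·20389/425 = 90.043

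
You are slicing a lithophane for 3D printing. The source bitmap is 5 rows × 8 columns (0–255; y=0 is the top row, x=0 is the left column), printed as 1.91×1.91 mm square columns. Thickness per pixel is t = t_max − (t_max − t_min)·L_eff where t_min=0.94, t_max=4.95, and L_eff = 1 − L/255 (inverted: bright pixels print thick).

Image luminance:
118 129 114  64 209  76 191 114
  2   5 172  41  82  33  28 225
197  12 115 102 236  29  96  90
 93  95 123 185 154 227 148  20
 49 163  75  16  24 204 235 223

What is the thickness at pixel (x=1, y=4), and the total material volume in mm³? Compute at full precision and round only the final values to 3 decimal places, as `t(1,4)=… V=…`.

span = t_max - t_min = 4.95 - 0.94 = 4.010
L(1,4) = 163, L_eff = 1 - 163/255 = 0.360784 (inverted)
t(1,4) = 4.95 - 4.010·0.360784 = 3.503
Σt over all 5·8 pixels = 1384457/12750 ≈ 108.5848627
V = pitch²·Σt = 1.91²·1384457/12750 = 396.128

t(1,4)=3.503 V=396.128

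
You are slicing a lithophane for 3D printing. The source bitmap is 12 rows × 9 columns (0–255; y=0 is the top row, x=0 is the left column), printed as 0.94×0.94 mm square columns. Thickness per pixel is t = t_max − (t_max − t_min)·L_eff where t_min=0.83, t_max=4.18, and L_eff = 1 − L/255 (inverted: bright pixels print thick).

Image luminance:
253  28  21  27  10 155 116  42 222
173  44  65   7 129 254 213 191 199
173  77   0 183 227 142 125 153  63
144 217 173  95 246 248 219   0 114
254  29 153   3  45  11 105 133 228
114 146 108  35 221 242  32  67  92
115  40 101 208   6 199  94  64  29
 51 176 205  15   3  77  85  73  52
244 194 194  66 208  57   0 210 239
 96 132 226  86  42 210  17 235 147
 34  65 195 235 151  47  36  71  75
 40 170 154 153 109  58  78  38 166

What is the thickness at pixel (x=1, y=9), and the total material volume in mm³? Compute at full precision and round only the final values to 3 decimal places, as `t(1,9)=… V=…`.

t(1,9)=2.564 V=228.219

span = t_max - t_min = 4.18 - 0.83 = 3.350
L(1,9) = 132, L_eff = 1 - 132/255 = 0.482353 (inverted)
t(1,9) = 4.18 - 3.350·0.482353 = 2.564
Σt over all 12·9 pixels = 439081/1700 ≈ 258.2829412
V = pitch²·Σt = 0.94²·439081/1700 = 228.219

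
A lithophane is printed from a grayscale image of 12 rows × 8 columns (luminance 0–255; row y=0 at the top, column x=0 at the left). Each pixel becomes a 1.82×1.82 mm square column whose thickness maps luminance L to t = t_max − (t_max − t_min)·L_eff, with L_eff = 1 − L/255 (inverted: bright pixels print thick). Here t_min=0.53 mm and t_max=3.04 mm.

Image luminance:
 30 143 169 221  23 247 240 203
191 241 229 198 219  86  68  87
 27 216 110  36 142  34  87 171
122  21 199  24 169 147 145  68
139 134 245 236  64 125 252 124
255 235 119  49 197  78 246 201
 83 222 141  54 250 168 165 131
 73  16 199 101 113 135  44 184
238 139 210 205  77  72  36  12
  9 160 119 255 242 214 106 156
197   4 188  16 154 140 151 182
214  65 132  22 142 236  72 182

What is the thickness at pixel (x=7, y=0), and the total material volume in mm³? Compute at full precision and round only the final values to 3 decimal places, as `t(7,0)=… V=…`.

t(7,0)=2.528 V=606.673

span = t_max - t_min = 3.04 - 0.53 = 2.510
L(7,0) = 203, L_eff = 1 - 203/255 = 0.203922 (inverted)
t(7,0) = 3.04 - 2.510·0.203922 = 2.528
Σt over all 12·8 pixels = 2335189/12750 ≈ 183.1520784
V = pitch²·Σt = 1.82²·2335189/12750 = 606.673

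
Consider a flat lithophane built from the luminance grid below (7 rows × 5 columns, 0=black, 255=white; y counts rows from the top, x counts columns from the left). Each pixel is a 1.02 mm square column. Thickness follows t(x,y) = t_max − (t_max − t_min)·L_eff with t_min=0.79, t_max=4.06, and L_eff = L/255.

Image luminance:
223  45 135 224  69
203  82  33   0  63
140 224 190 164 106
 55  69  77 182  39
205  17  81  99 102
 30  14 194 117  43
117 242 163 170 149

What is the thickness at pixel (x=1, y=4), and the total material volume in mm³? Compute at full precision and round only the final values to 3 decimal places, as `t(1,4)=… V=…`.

t(1,4)=3.842 V=93.594

span = t_max - t_min = 4.06 - 0.79 = 3.270
L(1,4) = 17, L_eff = 17/255 = 0.066667
t(1,4) = 4.06 - 3.270·0.066667 = 3.842
Σt over all 7·5 pixels = 191164/2125 ≈ 89.9595294
V = pitch²·Σt = 1.02²·191164/2125 = 93.594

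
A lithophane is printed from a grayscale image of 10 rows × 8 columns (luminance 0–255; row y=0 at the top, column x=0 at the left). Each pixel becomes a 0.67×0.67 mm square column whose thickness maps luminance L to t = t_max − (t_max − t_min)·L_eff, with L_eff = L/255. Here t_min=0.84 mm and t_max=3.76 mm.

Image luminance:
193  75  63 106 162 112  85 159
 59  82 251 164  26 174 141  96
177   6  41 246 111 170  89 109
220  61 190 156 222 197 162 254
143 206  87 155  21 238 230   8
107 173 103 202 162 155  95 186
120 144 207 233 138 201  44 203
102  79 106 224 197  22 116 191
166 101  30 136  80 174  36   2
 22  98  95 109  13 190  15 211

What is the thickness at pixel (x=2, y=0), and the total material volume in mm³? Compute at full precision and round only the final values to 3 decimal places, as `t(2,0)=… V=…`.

t(2,0)=3.039 V=81.390

span = t_max - t_min = 3.76 - 0.84 = 2.920
L(2,0) = 63, L_eff = 63/255 = 0.247059
t(2,0) = 3.76 - 2.920·0.247059 = 3.039
Σt over all 10·8 pixels = 231169/1275 ≈ 181.3090196
V = pitch²·Σt = 0.67²·231169/1275 = 81.390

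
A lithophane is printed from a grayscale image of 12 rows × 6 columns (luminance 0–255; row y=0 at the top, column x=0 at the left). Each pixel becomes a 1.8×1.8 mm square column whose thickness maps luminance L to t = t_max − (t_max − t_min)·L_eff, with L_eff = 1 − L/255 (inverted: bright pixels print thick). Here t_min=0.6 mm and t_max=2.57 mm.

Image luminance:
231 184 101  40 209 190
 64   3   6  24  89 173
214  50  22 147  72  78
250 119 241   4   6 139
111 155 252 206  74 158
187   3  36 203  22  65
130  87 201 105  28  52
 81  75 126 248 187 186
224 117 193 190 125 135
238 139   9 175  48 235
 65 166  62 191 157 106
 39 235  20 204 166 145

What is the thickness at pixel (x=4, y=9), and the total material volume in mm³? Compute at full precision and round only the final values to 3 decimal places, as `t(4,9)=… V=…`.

span = t_max - t_min = 2.57 - 0.6 = 1.970
L(4,9) = 48, L_eff = 1 - 48/255 = 0.811765 (inverted)
t(4,9) = 2.57 - 1.970·0.811765 = 0.971
Σt over all 12·6 pixels = 479691/4250 ≈ 112.8684706
V = pitch²·Σt = 1.8²·479691/4250 = 365.694

t(4,9)=0.971 V=365.694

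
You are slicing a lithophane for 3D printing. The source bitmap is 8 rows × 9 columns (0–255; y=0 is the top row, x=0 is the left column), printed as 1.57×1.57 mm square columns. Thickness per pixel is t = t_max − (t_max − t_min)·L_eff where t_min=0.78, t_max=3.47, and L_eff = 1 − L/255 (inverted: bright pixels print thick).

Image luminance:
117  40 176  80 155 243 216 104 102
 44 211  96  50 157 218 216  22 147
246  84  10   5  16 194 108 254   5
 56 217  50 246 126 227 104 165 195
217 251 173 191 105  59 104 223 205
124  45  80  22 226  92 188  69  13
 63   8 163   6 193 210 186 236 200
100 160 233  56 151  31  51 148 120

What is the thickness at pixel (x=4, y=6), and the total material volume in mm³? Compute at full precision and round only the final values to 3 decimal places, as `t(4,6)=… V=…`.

span = t_max - t_min = 3.47 - 0.78 = 2.690
L(4,6) = 193, L_eff = 1 - 193/255 = 0.243137 (inverted)
t(4,6) = 3.47 - 2.690·0.243137 = 2.816
Σt over all 8·9 pixels = 990439/6375 ≈ 155.3629804
V = pitch²·Σt = 1.57²·990439/6375 = 382.954

t(4,6)=2.816 V=382.954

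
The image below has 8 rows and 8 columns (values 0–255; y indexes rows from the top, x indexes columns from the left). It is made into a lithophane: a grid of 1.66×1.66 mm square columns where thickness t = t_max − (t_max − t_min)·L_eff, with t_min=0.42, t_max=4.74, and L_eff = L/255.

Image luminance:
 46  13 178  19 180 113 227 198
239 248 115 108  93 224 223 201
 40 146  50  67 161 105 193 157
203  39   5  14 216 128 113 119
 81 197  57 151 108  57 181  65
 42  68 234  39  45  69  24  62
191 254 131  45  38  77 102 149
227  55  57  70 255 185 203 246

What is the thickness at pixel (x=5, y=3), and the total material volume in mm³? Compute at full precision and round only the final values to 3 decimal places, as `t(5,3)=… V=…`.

t(5,3)=2.572 V=464.995

span = t_max - t_min = 4.74 - 0.42 = 4.320
L(5,3) = 128, L_eff = 128/255 = 0.501961
t(5,3) = 4.74 - 4.320·0.501961 = 2.572
Σt over all 8·8 pixels = 358584/2125 ≈ 168.7454118
V = pitch²·Σt = 1.66²·358584/2125 = 464.995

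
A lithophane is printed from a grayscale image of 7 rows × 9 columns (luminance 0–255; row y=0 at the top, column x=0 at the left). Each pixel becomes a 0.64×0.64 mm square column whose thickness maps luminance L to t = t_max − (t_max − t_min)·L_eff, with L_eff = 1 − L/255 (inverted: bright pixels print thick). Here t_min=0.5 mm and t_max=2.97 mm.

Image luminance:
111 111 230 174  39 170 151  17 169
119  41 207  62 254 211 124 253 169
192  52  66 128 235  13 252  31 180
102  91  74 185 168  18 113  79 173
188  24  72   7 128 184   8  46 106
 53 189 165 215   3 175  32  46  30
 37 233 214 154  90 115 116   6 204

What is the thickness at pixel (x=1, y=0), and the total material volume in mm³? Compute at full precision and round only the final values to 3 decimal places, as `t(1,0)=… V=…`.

t(1,0)=1.575 V=43.071

span = t_max - t_min = 2.97 - 0.5 = 2.470
L(1,0) = 111, L_eff = 1 - 111/255 = 0.564706 (inverted)
t(1,0) = 2.97 - 2.470·0.564706 = 1.575
Σt over all 7·9 pixels = 1340719/12750 ≈ 105.1544314
V = pitch²·Σt = 0.64²·1340719/12750 = 43.071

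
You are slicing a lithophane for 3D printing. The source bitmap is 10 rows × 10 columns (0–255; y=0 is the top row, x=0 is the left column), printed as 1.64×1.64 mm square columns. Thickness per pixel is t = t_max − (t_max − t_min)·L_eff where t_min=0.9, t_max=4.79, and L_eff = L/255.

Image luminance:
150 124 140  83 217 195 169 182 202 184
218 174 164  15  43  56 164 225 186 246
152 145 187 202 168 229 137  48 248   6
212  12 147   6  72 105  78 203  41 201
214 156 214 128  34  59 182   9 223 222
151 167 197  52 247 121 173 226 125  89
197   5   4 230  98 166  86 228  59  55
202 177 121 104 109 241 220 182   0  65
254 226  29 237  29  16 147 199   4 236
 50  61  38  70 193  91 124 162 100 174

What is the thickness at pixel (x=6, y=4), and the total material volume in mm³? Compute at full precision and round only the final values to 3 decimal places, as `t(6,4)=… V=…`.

t(6,4)=2.014 V=725.639

span = t_max - t_min = 4.79 - 0.9 = 3.890
L(6,4) = 182, L_eff = 182/255 = 0.713725
t(6,4) = 4.79 - 3.890·0.713725 = 2.014
Σt over all 10·10 pixels = 3439877/12750 ≈ 269.7942745
V = pitch²·Σt = 1.64²·3439877/12750 = 725.639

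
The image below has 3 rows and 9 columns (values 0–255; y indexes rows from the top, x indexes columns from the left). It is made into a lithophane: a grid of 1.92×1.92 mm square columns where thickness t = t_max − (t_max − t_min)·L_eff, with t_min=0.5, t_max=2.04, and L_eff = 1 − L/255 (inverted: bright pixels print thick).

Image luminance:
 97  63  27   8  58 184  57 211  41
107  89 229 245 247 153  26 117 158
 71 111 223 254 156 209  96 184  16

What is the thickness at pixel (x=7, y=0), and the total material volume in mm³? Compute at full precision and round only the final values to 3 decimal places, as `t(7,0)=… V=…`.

t(7,0)=1.774 V=126.284

span = t_max - t_min = 2.04 - 0.5 = 1.540
L(7,0) = 211, L_eff = 1 - 211/255 = 0.172549 (inverted)
t(7,0) = 2.04 - 1.540·0.172549 = 1.774
Σt over all 3·9 pixels = 218387/6375 ≈ 34.2567843
V = pitch²·Σt = 1.92²·218387/6375 = 126.284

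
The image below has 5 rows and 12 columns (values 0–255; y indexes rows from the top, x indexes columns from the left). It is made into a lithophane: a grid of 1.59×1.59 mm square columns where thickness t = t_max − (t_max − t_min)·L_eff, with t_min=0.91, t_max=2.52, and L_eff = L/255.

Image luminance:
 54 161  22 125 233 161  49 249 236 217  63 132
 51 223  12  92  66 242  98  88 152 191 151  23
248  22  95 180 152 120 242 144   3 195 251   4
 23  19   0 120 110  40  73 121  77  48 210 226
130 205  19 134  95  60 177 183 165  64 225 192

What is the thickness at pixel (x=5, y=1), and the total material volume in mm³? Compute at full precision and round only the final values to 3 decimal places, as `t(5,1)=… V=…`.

span = t_max - t_min = 2.52 - 0.91 = 1.610
L(5,1) = 242, L_eff = 242/255 = 0.949020
t(5,1) = 2.52 - 1.610·0.949020 = 0.992
Σt over all 5·12 pixels = 156121/1500 ≈ 104.0806667
V = pitch²·Σt = 1.59²·156121/1500 = 263.126

t(5,1)=0.992 V=263.126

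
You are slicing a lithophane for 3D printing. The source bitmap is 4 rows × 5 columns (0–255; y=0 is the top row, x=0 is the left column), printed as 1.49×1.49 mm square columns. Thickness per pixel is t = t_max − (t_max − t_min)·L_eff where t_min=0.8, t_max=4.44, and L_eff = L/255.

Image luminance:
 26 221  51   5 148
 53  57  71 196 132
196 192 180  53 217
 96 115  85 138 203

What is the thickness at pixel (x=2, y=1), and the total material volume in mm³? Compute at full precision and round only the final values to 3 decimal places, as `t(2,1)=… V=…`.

t(2,1)=3.427 V=119.978

span = t_max - t_min = 4.44 - 0.8 = 3.640
L(2,1) = 71, L_eff = 71/255 = 0.278431
t(2,1) = 4.44 - 3.640·0.278431 = 3.427
Σt over all 4·5 pixels = 68903/1275 ≈ 54.0415686
V = pitch²·Σt = 1.49²·68903/1275 = 119.978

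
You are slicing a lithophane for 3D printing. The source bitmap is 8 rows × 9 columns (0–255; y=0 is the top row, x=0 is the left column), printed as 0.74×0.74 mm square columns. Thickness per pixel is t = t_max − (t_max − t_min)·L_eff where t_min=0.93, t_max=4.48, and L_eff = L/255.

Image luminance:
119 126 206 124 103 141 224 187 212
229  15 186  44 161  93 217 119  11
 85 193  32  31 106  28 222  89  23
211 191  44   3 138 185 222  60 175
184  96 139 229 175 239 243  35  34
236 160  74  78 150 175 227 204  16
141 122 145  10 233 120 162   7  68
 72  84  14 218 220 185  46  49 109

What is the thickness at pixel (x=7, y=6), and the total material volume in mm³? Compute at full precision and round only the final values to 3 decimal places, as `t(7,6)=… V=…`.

t(7,6)=4.383 V=106.086

span = t_max - t_min = 4.48 - 0.93 = 3.550
L(7,6) = 7, L_eff = 7/255 = 0.027451
t(7,6) = 4.48 - 3.550·0.027451 = 4.383
Σt over all 8·9 pixels = 494011/2550 ≈ 193.7298039
V = pitch²·Σt = 0.74²·494011/2550 = 106.086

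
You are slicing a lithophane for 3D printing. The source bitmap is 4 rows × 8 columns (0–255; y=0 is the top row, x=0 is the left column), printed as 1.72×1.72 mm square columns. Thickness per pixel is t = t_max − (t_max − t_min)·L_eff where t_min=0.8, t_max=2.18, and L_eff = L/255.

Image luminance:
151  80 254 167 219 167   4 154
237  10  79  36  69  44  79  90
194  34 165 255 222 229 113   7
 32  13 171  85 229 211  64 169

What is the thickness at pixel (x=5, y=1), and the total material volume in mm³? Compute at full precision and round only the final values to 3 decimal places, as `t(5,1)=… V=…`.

t(5,1)=1.942 V=141.809

span = t_max - t_min = 2.18 - 0.8 = 1.380
L(5,1) = 44, L_eff = 44/255 = 0.172549
t(5,1) = 2.18 - 1.380·0.172549 = 1.942
Σt over all 4·8 pixels = 203721/4250 ≈ 47.9343529
V = pitch²·Σt = 1.72²·203721/4250 = 141.809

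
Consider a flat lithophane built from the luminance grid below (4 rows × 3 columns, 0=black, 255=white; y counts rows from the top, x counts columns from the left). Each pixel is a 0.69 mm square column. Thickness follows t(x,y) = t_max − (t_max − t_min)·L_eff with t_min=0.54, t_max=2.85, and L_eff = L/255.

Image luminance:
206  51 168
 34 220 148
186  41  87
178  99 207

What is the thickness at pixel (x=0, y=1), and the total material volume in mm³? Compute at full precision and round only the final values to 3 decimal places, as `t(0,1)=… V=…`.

span = t_max - t_min = 2.85 - 0.54 = 2.310
L(0,1) = 34, L_eff = 34/255 = 0.133333
t(0,1) = 2.85 - 2.310·0.133333 = 2.542
Σt over all 4·3 pixels = 6623/340 ≈ 19.4794118
V = pitch²·Σt = 0.69²·6623/340 = 9.274

t(0,1)=2.542 V=9.274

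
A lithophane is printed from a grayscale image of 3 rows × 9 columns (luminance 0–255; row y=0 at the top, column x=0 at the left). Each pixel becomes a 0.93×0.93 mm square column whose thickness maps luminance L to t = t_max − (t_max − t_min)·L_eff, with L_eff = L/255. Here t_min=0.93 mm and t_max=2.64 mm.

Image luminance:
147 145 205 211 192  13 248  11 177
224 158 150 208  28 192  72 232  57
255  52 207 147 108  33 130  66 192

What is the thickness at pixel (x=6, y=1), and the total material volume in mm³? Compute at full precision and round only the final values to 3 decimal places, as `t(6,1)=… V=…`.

t(6,1)=2.157 V=39.262

span = t_max - t_min = 2.64 - 0.93 = 1.710
L(6,1) = 72, L_eff = 72/255 = 0.282353
t(6,1) = 2.64 - 1.710·0.282353 = 2.157
Σt over all 3·9 pixels = 19293/425 ≈ 45.3952941
V = pitch²·Σt = 0.93²·19293/425 = 39.262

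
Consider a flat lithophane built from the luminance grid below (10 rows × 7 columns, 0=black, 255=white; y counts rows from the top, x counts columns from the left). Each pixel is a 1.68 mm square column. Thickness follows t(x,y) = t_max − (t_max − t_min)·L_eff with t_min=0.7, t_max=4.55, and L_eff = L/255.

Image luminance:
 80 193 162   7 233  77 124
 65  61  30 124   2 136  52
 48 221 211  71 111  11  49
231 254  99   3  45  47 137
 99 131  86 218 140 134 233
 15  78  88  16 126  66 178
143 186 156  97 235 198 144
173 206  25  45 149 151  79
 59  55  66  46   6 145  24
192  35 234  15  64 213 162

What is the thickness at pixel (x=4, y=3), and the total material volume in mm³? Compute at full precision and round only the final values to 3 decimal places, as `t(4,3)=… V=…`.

span = t_max - t_min = 4.55 - 0.7 = 3.850
L(4,3) = 45, L_eff = 45/255 = 0.176471
t(4,3) = 4.55 - 3.850·0.176471 = 3.871
Σt over all 10·7 pixels = 204827/1020 ≈ 200.8107843
V = pitch²·Σt = 1.68²·204827/1020 = 566.768

t(4,3)=3.871 V=566.768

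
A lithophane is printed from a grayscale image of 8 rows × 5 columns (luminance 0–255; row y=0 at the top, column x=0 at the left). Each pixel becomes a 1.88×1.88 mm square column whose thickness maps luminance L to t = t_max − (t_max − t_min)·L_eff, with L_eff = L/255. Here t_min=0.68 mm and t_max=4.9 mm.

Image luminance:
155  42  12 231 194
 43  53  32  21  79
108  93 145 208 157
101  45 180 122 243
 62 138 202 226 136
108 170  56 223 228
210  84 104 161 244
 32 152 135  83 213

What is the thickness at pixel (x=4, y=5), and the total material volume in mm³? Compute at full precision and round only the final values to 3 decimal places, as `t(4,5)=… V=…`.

t(4,5)=1.127 V=386.777

span = t_max - t_min = 4.9 - 0.68 = 4.220
L(4,5) = 228, L_eff = 228/255 = 0.894118
t(4,5) = 4.9 - 4.220·0.894118 = 1.127
Σt over all 8·5 pixels = 1395259/12750 ≈ 109.4320784
V = pitch²·Σt = 1.88²·1395259/12750 = 386.777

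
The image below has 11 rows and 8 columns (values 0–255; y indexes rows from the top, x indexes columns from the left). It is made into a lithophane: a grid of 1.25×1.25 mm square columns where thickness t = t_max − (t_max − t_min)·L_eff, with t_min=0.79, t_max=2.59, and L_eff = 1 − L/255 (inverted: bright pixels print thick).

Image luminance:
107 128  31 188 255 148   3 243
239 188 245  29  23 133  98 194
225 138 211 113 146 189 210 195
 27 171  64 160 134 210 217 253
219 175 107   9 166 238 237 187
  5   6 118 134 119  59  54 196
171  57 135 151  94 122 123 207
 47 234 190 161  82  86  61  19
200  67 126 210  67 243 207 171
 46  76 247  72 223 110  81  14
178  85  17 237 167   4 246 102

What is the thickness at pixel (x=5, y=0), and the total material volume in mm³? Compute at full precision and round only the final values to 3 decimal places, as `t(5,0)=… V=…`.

t(5,0)=1.835 V=241.860

span = t_max - t_min = 2.59 - 0.79 = 1.800
L(5,0) = 148, L_eff = 1 - 148/255 = 0.419608 (inverted)
t(5,0) = 2.59 - 1.800·0.419608 = 1.835
Σt over all 11·8 pixels = 65786/425 ≈ 154.7905882
V = pitch²·Σt = 1.25²·65786/425 = 241.860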